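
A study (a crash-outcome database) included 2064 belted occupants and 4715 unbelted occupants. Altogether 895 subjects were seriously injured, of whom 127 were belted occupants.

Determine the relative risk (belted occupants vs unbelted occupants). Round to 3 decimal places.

RR = 0.378

belted occupants without the outcome: 2064 − 127 = 1937
unbelted occupants with the outcome: 895 − 127 = 768
unbelted occupants without the outcome: 4715 − 768 = 3947
risk, belted occupants = 127/2064 = 0.0615
risk, unbelted occupants = 768/4715 = 0.1629
RR = 0.0615 / 0.1629 = 0.378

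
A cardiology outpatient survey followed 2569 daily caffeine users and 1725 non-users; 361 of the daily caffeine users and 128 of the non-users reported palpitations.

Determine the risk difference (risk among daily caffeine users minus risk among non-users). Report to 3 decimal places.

risk, daily caffeine users = 361/2569 = 0.1405
risk, non-users = 128/1725 = 0.0742
risk difference = 0.1405 − 0.0742 = 0.066

0.066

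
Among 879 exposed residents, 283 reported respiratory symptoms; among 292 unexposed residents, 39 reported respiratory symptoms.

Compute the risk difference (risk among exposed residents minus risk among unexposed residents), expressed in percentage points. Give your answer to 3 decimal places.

18.840

risk, exposed residents = 283/879 = 0.3220
risk, unexposed residents = 39/292 = 0.1336
risk difference = 0.3220 − 0.1336 = 0.1884 → 18.840 percentage points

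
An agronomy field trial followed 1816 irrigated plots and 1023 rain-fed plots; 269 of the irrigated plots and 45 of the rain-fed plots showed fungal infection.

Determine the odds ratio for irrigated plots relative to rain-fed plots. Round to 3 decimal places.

odds, irrigated plots = 269/1547 = 0.17388
odds, rain-fed plots = 45/978 = 0.04601
OR = 0.17388 / 0.04601 = 3.779

3.779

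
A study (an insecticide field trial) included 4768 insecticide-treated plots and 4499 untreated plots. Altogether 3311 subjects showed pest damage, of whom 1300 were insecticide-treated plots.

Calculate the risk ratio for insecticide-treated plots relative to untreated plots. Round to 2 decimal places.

insecticide-treated plots without the outcome: 4768 − 1300 = 3468
untreated plots with the outcome: 3311 − 1300 = 2011
untreated plots without the outcome: 4499 − 2011 = 2488
risk, insecticide-treated plots = 1300/4768 = 0.2727
risk, untreated plots = 2011/4499 = 0.4470
RR = 0.2727 / 0.4470 = 0.61

RR = 0.61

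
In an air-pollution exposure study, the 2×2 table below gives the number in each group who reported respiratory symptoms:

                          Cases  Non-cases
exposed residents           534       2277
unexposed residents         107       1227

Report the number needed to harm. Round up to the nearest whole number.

10

risk, exposed residents = 534/2811 = 0.189968
risk, unexposed residents = 107/1334 = 0.080210
absolute risk difference = 0.109758
1 / 0.109758 = 9.111 → round up → 10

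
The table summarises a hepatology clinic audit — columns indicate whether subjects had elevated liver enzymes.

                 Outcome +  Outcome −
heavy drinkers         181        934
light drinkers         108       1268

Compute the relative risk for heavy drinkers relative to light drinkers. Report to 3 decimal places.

RR: 2.068

risk, heavy drinkers = 181/1115 = 0.1623
risk, light drinkers = 108/1376 = 0.0785
RR = 0.1623 / 0.0785 = 2.068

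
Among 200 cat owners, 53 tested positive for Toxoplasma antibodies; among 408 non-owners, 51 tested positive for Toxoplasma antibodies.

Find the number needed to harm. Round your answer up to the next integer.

risk, cat owners = 53/200 = 0.265000
risk, non-owners = 51/408 = 0.125000
absolute risk difference = 0.140000
1 / 0.140000 = 7.143 → round up → 8

NNH: 8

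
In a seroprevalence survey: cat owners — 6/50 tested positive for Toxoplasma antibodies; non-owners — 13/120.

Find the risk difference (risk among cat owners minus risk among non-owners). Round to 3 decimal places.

risk, cat owners = 6/50 = 0.1200
risk, non-owners = 13/120 = 0.1083
risk difference = 0.1200 − 0.1083 = 0.012

RD = 0.012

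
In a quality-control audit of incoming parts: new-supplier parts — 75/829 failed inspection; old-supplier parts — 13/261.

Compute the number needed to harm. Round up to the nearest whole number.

risk, new-supplier parts = 75/829 = 0.090470
risk, old-supplier parts = 13/261 = 0.049808
absolute risk difference = 0.040662
1 / 0.040662 = 24.593 → round up → 25

NNH ≈ 25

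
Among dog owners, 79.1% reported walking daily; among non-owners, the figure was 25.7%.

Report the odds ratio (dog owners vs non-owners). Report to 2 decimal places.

odds, dog owners = 0.7910/0.2090 = 3.7847
odds, non-owners = 0.2570/0.7430 = 0.3459
OR = 3.7847 / 0.3459 = 10.94

OR: 10.94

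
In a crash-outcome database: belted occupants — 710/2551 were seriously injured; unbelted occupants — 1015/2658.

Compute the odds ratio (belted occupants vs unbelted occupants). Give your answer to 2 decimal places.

0.62

odds, belted occupants = 710/1841 = 0.3857
odds, unbelted occupants = 1015/1643 = 0.6178
OR = 0.3857 / 0.6178 = 0.62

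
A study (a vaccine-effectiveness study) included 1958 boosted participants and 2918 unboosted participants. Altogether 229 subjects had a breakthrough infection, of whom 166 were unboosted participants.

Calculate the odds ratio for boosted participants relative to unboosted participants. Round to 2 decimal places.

boosted participants with the outcome: 229 − 166 = 63
boosted participants without the outcome: 1958 − 63 = 1895
unboosted participants without the outcome: 2918 − 166 = 2752
odds, boosted participants = 63/1895 = 0.03325
odds, unboosted participants = 166/2752 = 0.06032
OR = 0.03325 / 0.06032 = 0.55

0.55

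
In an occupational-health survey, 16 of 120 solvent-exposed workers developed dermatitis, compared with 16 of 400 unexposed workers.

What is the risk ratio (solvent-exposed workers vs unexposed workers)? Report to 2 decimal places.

3.33

risk, solvent-exposed workers = 16/120 = 0.13333
risk, unexposed workers = 16/400 = 0.04000
RR = 0.13333 / 0.04000 = 3.33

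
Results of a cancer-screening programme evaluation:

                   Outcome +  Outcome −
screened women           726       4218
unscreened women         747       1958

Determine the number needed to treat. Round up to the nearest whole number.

8

risk, screened women = 726/4944 = 0.146845
risk, unscreened women = 747/2705 = 0.276155
absolute risk difference = 0.129311
1 / 0.129311 = 7.733 → round up → 8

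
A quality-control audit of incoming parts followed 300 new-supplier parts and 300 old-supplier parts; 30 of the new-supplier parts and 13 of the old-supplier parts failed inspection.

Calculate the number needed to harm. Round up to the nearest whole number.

risk, new-supplier parts = 30/300 = 0.100000
risk, old-supplier parts = 13/300 = 0.043333
absolute risk difference = 0.056667
1 / 0.056667 = 17.647 → round up → 18

18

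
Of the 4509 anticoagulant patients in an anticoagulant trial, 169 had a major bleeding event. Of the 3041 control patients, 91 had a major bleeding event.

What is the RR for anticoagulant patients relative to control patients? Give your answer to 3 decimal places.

RR = 1.253

risk, anticoagulant patients = 169/4509 = 0.03748
risk, control patients = 91/3041 = 0.02992
RR = 0.03748 / 0.02992 = 1.253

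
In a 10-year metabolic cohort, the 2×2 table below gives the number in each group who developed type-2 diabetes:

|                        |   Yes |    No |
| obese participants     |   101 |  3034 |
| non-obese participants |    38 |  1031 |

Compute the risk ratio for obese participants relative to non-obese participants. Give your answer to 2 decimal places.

risk, obese participants = 101/3135 = 0.03222
risk, non-obese participants = 38/1069 = 0.03555
RR = 0.03222 / 0.03555 = 0.91

0.91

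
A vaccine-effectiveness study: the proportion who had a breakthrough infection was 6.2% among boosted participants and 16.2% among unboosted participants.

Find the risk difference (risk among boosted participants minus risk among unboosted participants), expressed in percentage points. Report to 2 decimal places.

risk difference = 0.0620 − 0.1620 = -0.1000 → -10.00 percentage points

RD: -10.00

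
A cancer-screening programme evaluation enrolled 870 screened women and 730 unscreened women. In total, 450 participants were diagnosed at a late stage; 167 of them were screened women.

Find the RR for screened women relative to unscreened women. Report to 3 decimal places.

screened women without the outcome: 870 − 167 = 703
unscreened women with the outcome: 450 − 167 = 283
unscreened women without the outcome: 730 − 283 = 447
risk, screened women = 167/870 = 0.1920
risk, unscreened women = 283/730 = 0.3877
RR = 0.1920 / 0.3877 = 0.495

0.495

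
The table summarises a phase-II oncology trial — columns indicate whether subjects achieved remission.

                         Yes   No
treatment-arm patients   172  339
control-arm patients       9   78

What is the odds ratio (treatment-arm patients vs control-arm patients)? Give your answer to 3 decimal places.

OR = (172 × 78) / (339 × 9) = 13416/3051 ≈ 4.397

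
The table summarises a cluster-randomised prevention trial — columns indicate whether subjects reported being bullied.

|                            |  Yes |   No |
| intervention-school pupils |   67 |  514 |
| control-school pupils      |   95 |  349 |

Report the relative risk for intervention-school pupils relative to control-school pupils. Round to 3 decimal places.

0.539

risk, intervention-school pupils = 67/581 = 0.1153
risk, control-school pupils = 95/444 = 0.2140
RR = 0.1153 / 0.2140 = 0.539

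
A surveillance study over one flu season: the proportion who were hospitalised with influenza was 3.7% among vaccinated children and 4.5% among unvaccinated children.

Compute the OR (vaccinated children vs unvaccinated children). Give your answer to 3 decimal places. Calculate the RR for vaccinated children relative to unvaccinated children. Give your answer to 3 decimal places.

OR = 0.815; RR = 0.822

odds, vaccinated children = 0.03700/0.96300 = 0.03842
odds, unvaccinated children = 0.04500/0.95500 = 0.04712
OR = 0.03842 / 0.04712 = 0.815
RR = 0.03700 / 0.04500 = 0.822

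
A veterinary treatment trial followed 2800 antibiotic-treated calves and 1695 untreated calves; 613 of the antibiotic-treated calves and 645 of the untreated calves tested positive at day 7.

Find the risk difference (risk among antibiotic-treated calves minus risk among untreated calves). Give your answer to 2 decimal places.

risk, antibiotic-treated calves = 613/2800 = 0.2189
risk, untreated calves = 645/1695 = 0.3805
risk difference = 0.2189 − 0.3805 = -0.16

RD: -0.16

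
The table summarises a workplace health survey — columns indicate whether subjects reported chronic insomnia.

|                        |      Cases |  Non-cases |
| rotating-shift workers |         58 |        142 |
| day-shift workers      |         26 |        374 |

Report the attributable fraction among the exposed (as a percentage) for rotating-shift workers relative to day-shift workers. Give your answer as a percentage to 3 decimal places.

77.586%

risk, rotating-shift workers = 58/200 = 0.2900
risk, day-shift workers = 26/400 = 0.0650
AR% = (0.2900 − 0.0650) / 0.2900 = 0.7759 → 77.586%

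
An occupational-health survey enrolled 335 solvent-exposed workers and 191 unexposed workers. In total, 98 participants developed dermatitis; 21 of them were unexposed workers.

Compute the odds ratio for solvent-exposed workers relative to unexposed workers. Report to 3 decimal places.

2.416

solvent-exposed workers with the outcome: 98 − 21 = 77
solvent-exposed workers without the outcome: 335 − 77 = 258
unexposed workers without the outcome: 191 − 21 = 170
odds, solvent-exposed workers = 77/258 = 0.2984
odds, unexposed workers = 21/170 = 0.1235
OR = 0.2984 / 0.1235 = 2.416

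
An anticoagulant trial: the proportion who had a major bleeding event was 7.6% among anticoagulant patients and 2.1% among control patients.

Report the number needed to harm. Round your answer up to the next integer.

absolute risk difference = 0.055000
1 / 0.055000 = 18.182 → round up → 19

19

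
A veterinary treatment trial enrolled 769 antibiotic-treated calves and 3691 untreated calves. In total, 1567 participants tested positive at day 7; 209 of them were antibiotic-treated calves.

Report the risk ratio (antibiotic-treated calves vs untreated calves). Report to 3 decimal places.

antibiotic-treated calves without the outcome: 769 − 209 = 560
untreated calves with the outcome: 1567 − 209 = 1358
untreated calves without the outcome: 3691 − 1358 = 2333
risk, antibiotic-treated calves = 209/769 = 0.2718
risk, untreated calves = 1358/3691 = 0.3679
RR = 0.2718 / 0.3679 = 0.739

RR = 0.739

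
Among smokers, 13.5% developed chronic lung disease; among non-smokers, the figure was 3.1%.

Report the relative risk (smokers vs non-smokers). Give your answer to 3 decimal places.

RR = 0.13500 / 0.03100 = 4.355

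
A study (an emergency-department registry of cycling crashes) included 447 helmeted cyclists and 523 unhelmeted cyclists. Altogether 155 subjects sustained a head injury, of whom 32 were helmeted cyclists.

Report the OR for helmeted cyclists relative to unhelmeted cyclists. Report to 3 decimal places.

helmeted cyclists without the outcome: 447 − 32 = 415
unhelmeted cyclists with the outcome: 155 − 32 = 123
unhelmeted cyclists without the outcome: 523 − 123 = 400
odds, helmeted cyclists = 32/415 = 0.0771
odds, unhelmeted cyclists = 123/400 = 0.3075
OR = 0.0771 / 0.3075 = 0.251

0.251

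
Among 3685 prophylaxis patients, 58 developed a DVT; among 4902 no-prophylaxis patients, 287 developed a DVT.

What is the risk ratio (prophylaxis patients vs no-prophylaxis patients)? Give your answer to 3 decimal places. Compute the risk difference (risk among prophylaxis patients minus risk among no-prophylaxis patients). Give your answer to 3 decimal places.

RR = 0.269; RD = -0.043

risk, prophylaxis patients = 58/3685 = 0.01574
risk, no-prophylaxis patients = 287/4902 = 0.05855
RR = 0.01574 / 0.05855 = 0.269
risk difference = 0.01574 − 0.05855 = -0.043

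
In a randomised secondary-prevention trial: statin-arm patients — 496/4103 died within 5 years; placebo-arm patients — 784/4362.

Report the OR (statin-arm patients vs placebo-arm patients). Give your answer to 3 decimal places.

OR = (496 × 3578) / (3607 × 784) = 1774688/2827888 ≈ 0.628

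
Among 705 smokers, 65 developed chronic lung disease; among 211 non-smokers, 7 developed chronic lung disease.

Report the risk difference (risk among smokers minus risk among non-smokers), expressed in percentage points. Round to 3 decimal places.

5.902

risk, smokers = 65/705 = 0.09220
risk, non-smokers = 7/211 = 0.03318
risk difference = 0.09220 − 0.03318 = 0.05902 → 5.902 percentage points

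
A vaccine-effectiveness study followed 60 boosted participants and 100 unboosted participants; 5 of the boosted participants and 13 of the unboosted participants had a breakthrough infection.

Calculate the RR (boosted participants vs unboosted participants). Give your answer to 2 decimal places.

0.64

risk, boosted participants = 5/60 = 0.0833
risk, unboosted participants = 13/100 = 0.1300
RR = 0.0833 / 0.1300 = 0.64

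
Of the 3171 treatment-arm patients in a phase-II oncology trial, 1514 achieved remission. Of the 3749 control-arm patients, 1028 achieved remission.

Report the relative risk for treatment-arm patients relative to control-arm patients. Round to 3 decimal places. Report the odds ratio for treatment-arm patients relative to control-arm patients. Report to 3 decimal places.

RR = 1.741; OR = 2.418

risk, treatment-arm patients = 1514/3171 = 0.4775
risk, control-arm patients = 1028/3749 = 0.2742
RR = 0.4775 / 0.2742 = 1.741
odds, treatment-arm patients = 1514/1657 = 0.9137
odds, control-arm patients = 1028/2721 = 0.3778
OR = 0.9137 / 0.3778 = 2.418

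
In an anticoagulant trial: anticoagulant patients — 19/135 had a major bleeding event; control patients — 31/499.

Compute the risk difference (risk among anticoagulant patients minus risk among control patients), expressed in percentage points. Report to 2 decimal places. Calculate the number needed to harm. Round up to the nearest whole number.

RD = 7.86; NNH = 13

risk, anticoagulant patients = 19/135 = 0.1407
risk, control patients = 31/499 = 0.0621
risk difference = 0.1407 − 0.0621 = 0.0786 → 7.86 percentage points
absolute risk difference = 0.078616
1 / 0.078616 = 12.720 → round up → 13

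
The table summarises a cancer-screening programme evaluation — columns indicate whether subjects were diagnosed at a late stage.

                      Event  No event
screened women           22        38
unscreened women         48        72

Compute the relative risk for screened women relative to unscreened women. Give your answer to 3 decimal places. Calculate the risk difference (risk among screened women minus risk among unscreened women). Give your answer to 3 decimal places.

risk, screened women = 22/60 = 0.3667
risk, unscreened women = 48/120 = 0.4000
RR = 0.3667 / 0.4000 = 0.917
risk difference = 0.3667 − 0.4000 = -0.033

RR = 0.917; RD = -0.033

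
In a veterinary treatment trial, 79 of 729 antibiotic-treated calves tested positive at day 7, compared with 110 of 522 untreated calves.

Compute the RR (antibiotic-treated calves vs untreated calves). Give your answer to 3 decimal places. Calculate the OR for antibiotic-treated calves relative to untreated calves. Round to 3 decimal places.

risk, antibiotic-treated calves = 79/729 = 0.1084
risk, untreated calves = 110/522 = 0.2107
RR = 0.1084 / 0.2107 = 0.514
odds, antibiotic-treated calves = 79/650 = 0.1215
odds, untreated calves = 110/412 = 0.2670
OR = 0.1215 / 0.2670 = 0.455

RR = 0.514; OR = 0.455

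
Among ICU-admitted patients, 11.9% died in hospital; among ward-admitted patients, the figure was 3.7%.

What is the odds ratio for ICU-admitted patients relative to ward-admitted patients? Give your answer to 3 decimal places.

odds, ICU-admitted patients = 0.11900/0.88100 = 0.13507
odds, ward-admitted patients = 0.03700/0.96300 = 0.03842
OR = 0.13507 / 0.03842 = 3.516

3.516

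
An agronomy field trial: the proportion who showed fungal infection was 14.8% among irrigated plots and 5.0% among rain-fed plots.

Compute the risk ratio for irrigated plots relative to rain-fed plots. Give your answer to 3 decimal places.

RR = 0.1480 / 0.0500 = 2.960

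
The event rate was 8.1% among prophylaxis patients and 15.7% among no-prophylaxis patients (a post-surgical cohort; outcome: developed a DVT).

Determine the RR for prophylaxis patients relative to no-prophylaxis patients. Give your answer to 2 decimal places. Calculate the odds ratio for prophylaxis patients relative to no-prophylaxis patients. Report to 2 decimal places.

RR = 0.0810 / 0.1570 = 0.52
odds, prophylaxis patients = 0.0810/0.9190 = 0.0881
odds, no-prophylaxis patients = 0.1570/0.8430 = 0.1862
OR = 0.0881 / 0.1862 = 0.47

RR = 0.52; OR = 0.47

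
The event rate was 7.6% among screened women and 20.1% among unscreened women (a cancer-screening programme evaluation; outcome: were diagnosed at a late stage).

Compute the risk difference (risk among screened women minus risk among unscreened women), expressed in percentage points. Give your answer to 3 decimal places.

RD = -12.500

risk difference = 0.0760 − 0.2010 = -0.1250 → -12.500 percentage points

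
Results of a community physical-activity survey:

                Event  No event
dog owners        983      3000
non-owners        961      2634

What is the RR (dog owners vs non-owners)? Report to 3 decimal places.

risk, dog owners = 983/3983 = 0.2468
risk, non-owners = 961/3595 = 0.2673
RR = 0.2468 / 0.2673 = 0.923

0.923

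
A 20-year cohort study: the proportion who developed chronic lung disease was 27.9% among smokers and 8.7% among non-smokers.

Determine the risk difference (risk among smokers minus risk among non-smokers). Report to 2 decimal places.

risk difference = 0.2790 − 0.0870 = 0.19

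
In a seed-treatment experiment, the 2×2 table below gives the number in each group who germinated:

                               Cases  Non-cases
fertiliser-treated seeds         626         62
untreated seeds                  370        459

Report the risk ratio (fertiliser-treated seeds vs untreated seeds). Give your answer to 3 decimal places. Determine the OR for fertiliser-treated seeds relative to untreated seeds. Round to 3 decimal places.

RR = 2.039; OR = 12.525

risk, fertiliser-treated seeds = 626/688 = 0.9099
risk, untreated seeds = 370/829 = 0.4463
RR = 0.9099 / 0.4463 = 2.039
odds, fertiliser-treated seeds = 626/62 = 10.0968
odds, untreated seeds = 370/459 = 0.8061
OR = 10.0968 / 0.8061 = 12.525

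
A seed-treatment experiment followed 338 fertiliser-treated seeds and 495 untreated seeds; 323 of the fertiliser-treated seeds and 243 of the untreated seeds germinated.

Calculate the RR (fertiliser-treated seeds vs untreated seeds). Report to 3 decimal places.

RR: 1.947

risk, fertiliser-treated seeds = 323/338 = 0.9556
risk, untreated seeds = 243/495 = 0.4909
RR = 0.9556 / 0.4909 = 1.947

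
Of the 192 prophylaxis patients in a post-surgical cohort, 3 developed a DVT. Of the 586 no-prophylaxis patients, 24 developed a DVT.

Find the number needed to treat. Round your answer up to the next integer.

NNT ≈ 40

risk, prophylaxis patients = 3/192 = 0.015625
risk, no-prophylaxis patients = 24/586 = 0.040956
absolute risk difference = 0.025331
1 / 0.025331 = 39.477 → round up → 40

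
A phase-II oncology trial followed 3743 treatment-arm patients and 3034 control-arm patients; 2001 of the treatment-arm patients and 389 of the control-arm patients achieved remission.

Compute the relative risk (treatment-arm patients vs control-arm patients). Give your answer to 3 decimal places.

4.170

risk, treatment-arm patients = 2001/3743 = 0.5346
risk, control-arm patients = 389/3034 = 0.1282
RR = 0.5346 / 0.1282 = 4.170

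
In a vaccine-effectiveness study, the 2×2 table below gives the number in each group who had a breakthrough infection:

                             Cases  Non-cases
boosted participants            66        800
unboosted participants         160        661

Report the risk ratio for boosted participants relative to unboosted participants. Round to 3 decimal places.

risk, boosted participants = 66/866 = 0.0762
risk, unboosted participants = 160/821 = 0.1949
RR = 0.0762 / 0.1949 = 0.391

RR: 0.391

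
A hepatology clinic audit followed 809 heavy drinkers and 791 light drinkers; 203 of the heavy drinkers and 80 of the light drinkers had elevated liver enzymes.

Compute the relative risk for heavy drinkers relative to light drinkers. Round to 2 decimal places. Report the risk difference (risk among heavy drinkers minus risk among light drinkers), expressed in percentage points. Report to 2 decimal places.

RR = 2.48; RD = 14.98

risk, heavy drinkers = 203/809 = 0.2509
risk, light drinkers = 80/791 = 0.1011
RR = 0.2509 / 0.1011 = 2.48
risk difference = 0.2509 − 0.1011 = 0.1498 → 14.98 percentage points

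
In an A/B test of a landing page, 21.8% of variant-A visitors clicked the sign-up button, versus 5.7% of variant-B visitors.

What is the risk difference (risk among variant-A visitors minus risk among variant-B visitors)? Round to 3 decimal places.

risk difference = 0.2180 − 0.0570 = 0.161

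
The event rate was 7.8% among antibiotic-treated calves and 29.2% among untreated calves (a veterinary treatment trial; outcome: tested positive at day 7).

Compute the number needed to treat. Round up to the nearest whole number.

NNT = 5

absolute risk difference = 0.214000
1 / 0.214000 = 4.673 → round up → 5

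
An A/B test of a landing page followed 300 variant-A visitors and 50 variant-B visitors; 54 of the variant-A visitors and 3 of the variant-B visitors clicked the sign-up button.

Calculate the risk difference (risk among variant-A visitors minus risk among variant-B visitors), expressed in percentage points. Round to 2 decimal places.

RD: 12.00

risk, variant-A visitors = 54/300 = 0.1800
risk, variant-B visitors = 3/50 = 0.0600
risk difference = 0.1800 − 0.0600 = 0.1200 → 12.00 percentage points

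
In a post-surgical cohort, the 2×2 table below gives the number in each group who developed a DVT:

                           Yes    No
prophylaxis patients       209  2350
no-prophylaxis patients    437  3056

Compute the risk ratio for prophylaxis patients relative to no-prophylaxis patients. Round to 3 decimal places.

RR = 0.653

risk, prophylaxis patients = 209/2559 = 0.0817
risk, no-prophylaxis patients = 437/3493 = 0.1251
RR = 0.0817 / 0.1251 = 0.653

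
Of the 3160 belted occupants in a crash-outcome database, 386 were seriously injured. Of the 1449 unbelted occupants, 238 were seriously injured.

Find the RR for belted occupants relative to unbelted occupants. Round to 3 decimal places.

RR = 0.744

risk, belted occupants = 386/3160 = 0.1222
risk, unbelted occupants = 238/1449 = 0.1643
RR = 0.1222 / 0.1643 = 0.744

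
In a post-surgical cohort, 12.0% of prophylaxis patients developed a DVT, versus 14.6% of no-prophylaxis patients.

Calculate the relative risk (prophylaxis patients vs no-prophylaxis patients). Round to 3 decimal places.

RR = 0.1200 / 0.1460 = 0.822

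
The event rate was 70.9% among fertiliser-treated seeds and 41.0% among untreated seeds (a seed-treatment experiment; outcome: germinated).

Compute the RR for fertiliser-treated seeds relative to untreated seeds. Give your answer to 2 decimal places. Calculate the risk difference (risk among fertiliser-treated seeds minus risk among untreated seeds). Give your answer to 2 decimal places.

RR = 1.73; RD = 0.30

RR = 0.7090 / 0.4100 = 1.73
risk difference = 0.7090 − 0.4100 = 0.30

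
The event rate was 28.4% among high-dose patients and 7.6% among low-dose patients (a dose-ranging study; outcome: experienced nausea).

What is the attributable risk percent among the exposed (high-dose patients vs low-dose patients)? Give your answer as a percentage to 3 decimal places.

AR% = (0.2840 − 0.0760) / 0.2840 = 0.7324 → 73.239%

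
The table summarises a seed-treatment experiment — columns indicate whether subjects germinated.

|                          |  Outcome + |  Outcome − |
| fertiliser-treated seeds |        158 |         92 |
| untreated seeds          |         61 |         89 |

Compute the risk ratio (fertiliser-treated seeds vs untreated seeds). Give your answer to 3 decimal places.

RR: 1.554

risk, fertiliser-treated seeds = 158/250 = 0.6320
risk, untreated seeds = 61/150 = 0.4067
RR = 0.6320 / 0.4067 = 1.554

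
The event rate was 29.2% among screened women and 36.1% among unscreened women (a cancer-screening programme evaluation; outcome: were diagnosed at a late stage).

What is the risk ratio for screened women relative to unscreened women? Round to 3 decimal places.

RR = 0.2920 / 0.3610 = 0.809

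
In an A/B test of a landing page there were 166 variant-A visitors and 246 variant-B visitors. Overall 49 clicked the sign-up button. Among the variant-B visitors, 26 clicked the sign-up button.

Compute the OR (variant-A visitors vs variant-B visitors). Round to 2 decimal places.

OR: 1.36

variant-A visitors with the outcome: 49 − 26 = 23
variant-A visitors without the outcome: 166 − 23 = 143
variant-B visitors without the outcome: 246 − 26 = 220
OR = (23 × 220) / (143 × 26) = 5060/3718 ≈ 1.36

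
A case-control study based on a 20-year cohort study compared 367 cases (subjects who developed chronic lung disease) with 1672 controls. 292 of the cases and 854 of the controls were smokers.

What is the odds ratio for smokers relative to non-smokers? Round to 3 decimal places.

OR = (292 × 818) / (854 × 75) = 238856/64050 ≈ 3.729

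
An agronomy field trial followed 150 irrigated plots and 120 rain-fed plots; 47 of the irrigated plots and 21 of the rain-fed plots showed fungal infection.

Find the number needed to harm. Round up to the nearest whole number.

8

risk, irrigated plots = 47/150 = 0.313333
risk, rain-fed plots = 21/120 = 0.175000
absolute risk difference = 0.138333
1 / 0.138333 = 7.229 → round up → 8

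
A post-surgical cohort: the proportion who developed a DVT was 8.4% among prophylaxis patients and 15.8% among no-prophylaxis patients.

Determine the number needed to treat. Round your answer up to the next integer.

absolute risk difference = 0.074000
1 / 0.074000 = 13.514 → round up → 14

14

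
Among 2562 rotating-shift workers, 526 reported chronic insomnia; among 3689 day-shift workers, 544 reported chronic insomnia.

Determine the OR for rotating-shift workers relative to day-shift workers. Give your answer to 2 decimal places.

OR = (526 × 3145) / (2036 × 544) = 1654270/1107584 ≈ 1.49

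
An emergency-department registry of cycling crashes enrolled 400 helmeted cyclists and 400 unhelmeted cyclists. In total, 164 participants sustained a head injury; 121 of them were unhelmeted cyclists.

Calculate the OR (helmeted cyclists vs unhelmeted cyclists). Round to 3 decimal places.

OR: 0.278

helmeted cyclists with the outcome: 164 − 121 = 43
helmeted cyclists without the outcome: 400 − 43 = 357
unhelmeted cyclists without the outcome: 400 − 121 = 279
odds, helmeted cyclists = 43/357 = 0.1204
odds, unhelmeted cyclists = 121/279 = 0.4337
OR = 0.1204 / 0.4337 = 0.278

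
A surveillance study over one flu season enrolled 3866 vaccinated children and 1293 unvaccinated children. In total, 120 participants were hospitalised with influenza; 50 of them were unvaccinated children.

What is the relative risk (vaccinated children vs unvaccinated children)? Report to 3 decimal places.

vaccinated children with the outcome: 120 − 50 = 70
vaccinated children without the outcome: 3866 − 70 = 3796
unvaccinated children without the outcome: 1293 − 50 = 1243
risk, vaccinated children = 70/3866 = 0.01811
risk, unvaccinated children = 50/1293 = 0.03867
RR = 0.01811 / 0.03867 = 0.468

0.468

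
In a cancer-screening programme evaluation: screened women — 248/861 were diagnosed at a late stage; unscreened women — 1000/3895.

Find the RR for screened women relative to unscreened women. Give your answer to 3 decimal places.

1.122

risk, screened women = 248/861 = 0.2880
risk, unscreened women = 1000/3895 = 0.2567
RR = 0.2880 / 0.2567 = 1.122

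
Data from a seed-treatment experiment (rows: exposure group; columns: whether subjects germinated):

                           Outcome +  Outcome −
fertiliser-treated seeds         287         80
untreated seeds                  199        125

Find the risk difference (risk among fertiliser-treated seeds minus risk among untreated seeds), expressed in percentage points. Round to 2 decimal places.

risk, fertiliser-treated seeds = 287/367 = 0.7820
risk, untreated seeds = 199/324 = 0.6142
risk difference = 0.7820 − 0.6142 = 0.1678 → 16.78 percentage points

RD = 16.78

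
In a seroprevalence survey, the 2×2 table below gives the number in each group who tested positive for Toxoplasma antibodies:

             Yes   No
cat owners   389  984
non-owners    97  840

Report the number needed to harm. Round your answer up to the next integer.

risk, cat owners = 389/1373 = 0.283321
risk, non-owners = 97/937 = 0.103522
absolute risk difference = 0.179799
1 / 0.179799 = 5.562 → round up → 6

NNH ≈ 6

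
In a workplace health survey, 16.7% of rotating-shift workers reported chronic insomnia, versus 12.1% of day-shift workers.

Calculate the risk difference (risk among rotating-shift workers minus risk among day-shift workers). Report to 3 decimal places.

risk difference = 0.1670 − 0.1210 = 0.046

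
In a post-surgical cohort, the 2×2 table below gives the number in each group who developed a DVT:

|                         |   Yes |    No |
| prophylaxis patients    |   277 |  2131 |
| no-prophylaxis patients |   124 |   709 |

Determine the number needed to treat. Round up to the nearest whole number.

NNT ≈ 30

risk, prophylaxis patients = 277/2408 = 0.115033
risk, no-prophylaxis patients = 124/833 = 0.148860
absolute risk difference = 0.033826
1 / 0.033826 = 29.563 → round up → 30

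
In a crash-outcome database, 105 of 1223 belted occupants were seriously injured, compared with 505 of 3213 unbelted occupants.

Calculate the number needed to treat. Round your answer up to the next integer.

NNT: 15

risk, belted occupants = 105/1223 = 0.085854
risk, unbelted occupants = 505/3213 = 0.157174
absolute risk difference = 0.071320
1 / 0.071320 = 14.021 → round up → 15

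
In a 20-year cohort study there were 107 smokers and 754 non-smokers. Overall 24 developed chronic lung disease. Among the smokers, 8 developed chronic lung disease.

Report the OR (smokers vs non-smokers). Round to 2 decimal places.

smokers without the outcome: 107 − 8 = 99
non-smokers with the outcome: 24 − 8 = 16
non-smokers without the outcome: 754 − 16 = 738
OR = (8 × 738) / (99 × 16) = 5904/1584 ≈ 3.73

OR ≈ 3.73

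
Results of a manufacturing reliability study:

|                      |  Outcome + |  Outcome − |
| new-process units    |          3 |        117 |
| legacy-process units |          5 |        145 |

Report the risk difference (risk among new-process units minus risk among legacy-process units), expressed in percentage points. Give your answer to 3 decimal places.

risk, new-process units = 3/120 = 0.02500
risk, legacy-process units = 5/150 = 0.03333
risk difference = 0.02500 − 0.03333 = -0.00833 → -0.833 percentage points

RD: -0.833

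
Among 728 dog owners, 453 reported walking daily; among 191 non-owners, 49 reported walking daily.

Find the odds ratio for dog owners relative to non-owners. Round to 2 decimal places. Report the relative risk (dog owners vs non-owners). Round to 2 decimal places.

OR = (453 × 142) / (275 × 49) = 64326/13475 ≈ 4.77
risk, dog owners = 453/728 = 0.6223
risk, non-owners = 49/191 = 0.2565
RR = 0.6223 / 0.2565 = 2.43

OR = 4.77; RR = 2.43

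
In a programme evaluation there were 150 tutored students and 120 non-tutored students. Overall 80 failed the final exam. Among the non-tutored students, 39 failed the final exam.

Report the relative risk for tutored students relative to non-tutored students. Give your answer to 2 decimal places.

0.84

tutored students with the outcome: 80 − 39 = 41
tutored students without the outcome: 150 − 41 = 109
non-tutored students without the outcome: 120 − 39 = 81
risk, tutored students = 41/150 = 0.2733
risk, non-tutored students = 39/120 = 0.3250
RR = 0.2733 / 0.3250 = 0.84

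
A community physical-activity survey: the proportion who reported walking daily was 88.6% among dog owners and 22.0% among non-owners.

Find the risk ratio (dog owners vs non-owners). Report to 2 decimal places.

RR = 0.8860 / 0.2200 = 4.03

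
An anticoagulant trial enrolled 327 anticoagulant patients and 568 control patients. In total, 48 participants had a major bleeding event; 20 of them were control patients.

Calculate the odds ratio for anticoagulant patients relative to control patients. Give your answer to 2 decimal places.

2.57

anticoagulant patients with the outcome: 48 − 20 = 28
anticoagulant patients without the outcome: 327 − 28 = 299
control patients without the outcome: 568 − 20 = 548
OR = (28 × 548) / (299 × 20) = 15344/5980 ≈ 2.57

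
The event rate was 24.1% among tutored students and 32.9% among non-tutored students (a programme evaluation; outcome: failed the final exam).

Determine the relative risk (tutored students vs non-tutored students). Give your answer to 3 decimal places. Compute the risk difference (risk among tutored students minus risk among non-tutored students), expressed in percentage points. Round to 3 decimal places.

RR = 0.2410 / 0.3290 = 0.733
risk difference = 0.2410 − 0.3290 = -0.0880 → -8.800 percentage points

RR = 0.733; RD = -8.800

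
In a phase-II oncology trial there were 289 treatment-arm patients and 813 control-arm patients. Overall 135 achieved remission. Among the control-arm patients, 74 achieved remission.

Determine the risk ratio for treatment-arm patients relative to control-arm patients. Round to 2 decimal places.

treatment-arm patients with the outcome: 135 − 74 = 61
treatment-arm patients without the outcome: 289 − 61 = 228
control-arm patients without the outcome: 813 − 74 = 739
risk, treatment-arm patients = 61/289 = 0.2111
risk, control-arm patients = 74/813 = 0.0910
RR = 0.2111 / 0.0910 = 2.32

RR = 2.32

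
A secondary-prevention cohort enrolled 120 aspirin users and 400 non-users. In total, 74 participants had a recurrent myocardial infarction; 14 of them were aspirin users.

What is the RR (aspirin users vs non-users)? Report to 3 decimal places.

aspirin users without the outcome: 120 − 14 = 106
non-users with the outcome: 74 − 14 = 60
non-users without the outcome: 400 − 60 = 340
risk, aspirin users = 14/120 = 0.1167
risk, non-users = 60/400 = 0.1500
RR = 0.1167 / 0.1500 = 0.778

RR: 0.778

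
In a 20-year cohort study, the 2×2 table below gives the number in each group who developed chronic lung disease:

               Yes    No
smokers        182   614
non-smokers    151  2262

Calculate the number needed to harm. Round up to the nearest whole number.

risk, smokers = 182/796 = 0.228643
risk, non-smokers = 151/2413 = 0.062578
absolute risk difference = 0.166066
1 / 0.166066 = 6.022 → round up → 7

NNH = 7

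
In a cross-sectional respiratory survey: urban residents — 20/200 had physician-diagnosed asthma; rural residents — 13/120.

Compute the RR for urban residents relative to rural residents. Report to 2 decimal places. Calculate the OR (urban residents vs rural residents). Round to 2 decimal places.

RR = 0.92; OR = 0.91

risk, urban residents = 20/200 = 0.1000
risk, rural residents = 13/120 = 0.1083
RR = 0.1000 / 0.1083 = 0.92
OR = (20 × 107) / (180 × 13) = 2140/2340 ≈ 0.91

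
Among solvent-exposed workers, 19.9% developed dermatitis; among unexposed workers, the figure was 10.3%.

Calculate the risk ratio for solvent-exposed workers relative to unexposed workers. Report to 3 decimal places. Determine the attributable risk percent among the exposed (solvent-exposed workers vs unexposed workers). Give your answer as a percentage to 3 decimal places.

RR = 0.1990 / 0.1030 = 1.932
AR% = (0.1990 − 0.1030) / 0.1990 = 0.4824 → 48.241%

RR = 1.932; AR% = 48.241%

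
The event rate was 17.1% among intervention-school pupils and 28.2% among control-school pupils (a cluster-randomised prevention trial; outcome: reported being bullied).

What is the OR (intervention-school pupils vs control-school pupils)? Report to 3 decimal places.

odds, intervention-school pupils = 0.1710/0.8290 = 0.2063
odds, control-school pupils = 0.2820/0.7180 = 0.3928
OR = 0.2063 / 0.3928 = 0.525

OR: 0.525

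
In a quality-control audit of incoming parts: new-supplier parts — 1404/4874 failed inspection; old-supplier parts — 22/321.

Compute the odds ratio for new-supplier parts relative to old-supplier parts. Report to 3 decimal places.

OR = (1404 × 299) / (3470 × 22) = 419796/76340 ≈ 5.499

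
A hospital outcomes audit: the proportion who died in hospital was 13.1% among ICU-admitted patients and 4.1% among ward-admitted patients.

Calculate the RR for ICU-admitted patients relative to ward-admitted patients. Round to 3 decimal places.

RR = 0.13100 / 0.04100 = 3.195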